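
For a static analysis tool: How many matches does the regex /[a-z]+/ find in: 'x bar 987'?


Pattern: /[a-z]+/ (identifiers)
Input: 'x bar 987'
Scanning for matches:
  Match 1: 'x'
  Match 2: 'bar'
Total matches: 2

2


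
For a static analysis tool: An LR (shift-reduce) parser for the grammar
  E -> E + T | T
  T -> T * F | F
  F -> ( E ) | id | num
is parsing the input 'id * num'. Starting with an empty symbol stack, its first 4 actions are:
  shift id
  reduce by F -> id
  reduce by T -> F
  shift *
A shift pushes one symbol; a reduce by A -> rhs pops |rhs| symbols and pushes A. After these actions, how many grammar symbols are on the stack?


Tracking the symbol stack through each action:
  Action 1: shift 'id' : push -> stack = [id] (size 1)
  Action 2: reduce by F -> id : pop 1, push F -> stack = [F] (size 1)
  Action 3: reduce by T -> F : pop 1, push T -> stack = [T] (size 1)
  Action 4: shift '*' : push -> stack = [T, *] (size 2)
Final stack size: 2

2


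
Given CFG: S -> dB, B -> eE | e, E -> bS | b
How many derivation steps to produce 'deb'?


Grammar: S -> dB, B -> eE | e, E -> bS | b
Deriving 'deb':
Step 1: S -> dB => dB
Step 2: B -> eE => deE
Step 3: E -> b => deb
Total derivation steps: 3

3


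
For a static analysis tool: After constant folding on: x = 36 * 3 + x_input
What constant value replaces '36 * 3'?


Identifying constant sub-expression:
  Original: x = 36 * 3 + x_input
  36 and 3 are both compile-time constants
  Evaluating: 36 * 3 = 108
  After folding: x = 108 + x_input

108


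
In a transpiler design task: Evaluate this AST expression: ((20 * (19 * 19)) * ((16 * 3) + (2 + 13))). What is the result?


Expression: ((20 * (19 * 19)) * ((16 * 3) + (2 + 13)))
Evaluating step by step:
  19 * 19 = 361
  20 * 361 = 7220
  16 * 3 = 48
  2 + 13 = 15
  48 + 15 = 63
  7220 * 63 = 454860
Result: 454860

454860


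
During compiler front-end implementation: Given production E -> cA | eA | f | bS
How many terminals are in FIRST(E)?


Production: E -> cA | eA | f | bS
Examining each alternative for leading terminals:
  E -> cA : first terminal = 'c'
  E -> eA : first terminal = 'e'
  E -> f : first terminal = 'f'
  E -> bS : first terminal = 'b'
FIRST(E) = {b, c, e, f}
Count: 4

4


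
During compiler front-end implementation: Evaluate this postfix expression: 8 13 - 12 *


Processing tokens left to right:
Push 8, Push 13
Pop 8 and 13, compute 8 - 13 = -5, push -5
Push 12
Pop -5 and 12, compute -5 * 12 = -60, push -60
Stack result: -60

-60


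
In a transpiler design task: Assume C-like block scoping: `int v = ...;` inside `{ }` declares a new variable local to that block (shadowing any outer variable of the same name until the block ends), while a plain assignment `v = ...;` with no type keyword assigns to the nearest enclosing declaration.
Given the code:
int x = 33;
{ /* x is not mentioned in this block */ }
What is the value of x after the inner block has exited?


Analyzing scoping rules:
Outer scope: declares x = 33
Inner block: x is neither redeclared nor assigned -> unchanged
After the block -> 33
Result: 33

33


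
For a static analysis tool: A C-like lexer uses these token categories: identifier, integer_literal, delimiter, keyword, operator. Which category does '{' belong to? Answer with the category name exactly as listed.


Token: '{'
Checking categories:
  identifier: no
  integer_literal: no
  operator: no
  keyword: no
  delimiter: YES
Category: delimiter

delimiter


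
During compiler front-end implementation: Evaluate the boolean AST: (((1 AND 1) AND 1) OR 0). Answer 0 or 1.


Step 1: Evaluate inner node
  1 AND 1 = 1
Step 2: Evaluate next node
  1 AND 1 = 1
Step 3: Evaluate root node
  1 OR 0 = 1

1


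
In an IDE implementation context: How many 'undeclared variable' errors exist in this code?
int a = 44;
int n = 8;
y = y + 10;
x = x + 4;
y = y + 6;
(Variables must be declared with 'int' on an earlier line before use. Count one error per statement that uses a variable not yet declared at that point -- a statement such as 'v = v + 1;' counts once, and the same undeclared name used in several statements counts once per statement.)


Scanning code line by line:
  Line 1: declare 'a' -> declared = ['a']
  Line 2: declare 'n' -> declared = ['a', 'n']
  Line 3: use 'y' -> ERROR (undeclared)
  Line 4: use 'x' -> ERROR (undeclared)
  Line 5: use 'y' -> ERROR (undeclared)
Total undeclared variable errors: 3

3


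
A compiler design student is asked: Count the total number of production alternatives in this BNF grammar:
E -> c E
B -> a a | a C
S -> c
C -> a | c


Counting alternatives per rule:
  E: 1 alternative(s)
  B: 2 alternative(s)
  S: 1 alternative(s)
  C: 2 alternative(s)
Sum: 1 + 2 + 1 + 2 = 6

6


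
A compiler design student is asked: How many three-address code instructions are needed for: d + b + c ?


Expression: d + b + c
Generating three-address code (respecting * over +/- precedence):
  Instruction 1: t1 = d + b
  Instruction 2: t2 = t1 + c
Total instructions: 2

2


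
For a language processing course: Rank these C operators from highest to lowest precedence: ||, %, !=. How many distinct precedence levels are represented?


Looking up precedence for each operator:
  || -> precedence 1
  % -> precedence 6
  != -> precedence 3
Sorted highest to lowest: %, !=, ||
Distinct precedence values: [6, 3, 1]
Number of distinct levels: 3

3


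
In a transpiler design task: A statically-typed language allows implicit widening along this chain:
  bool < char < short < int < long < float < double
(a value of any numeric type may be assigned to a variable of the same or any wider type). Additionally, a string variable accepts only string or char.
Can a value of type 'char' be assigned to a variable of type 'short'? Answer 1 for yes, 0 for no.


Target variable type: short
Source value type: char
Numeric ranks: char=1, short=2
Widening allowed iff rank(source) <= rank(target): 1 <= 2? Yes
Result: 1

1


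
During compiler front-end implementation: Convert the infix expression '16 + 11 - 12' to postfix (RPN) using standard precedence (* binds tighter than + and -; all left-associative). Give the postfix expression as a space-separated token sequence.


Applying the shunting-yard algorithm:
  Operand 16 -> output
  Push '+' onto operator stack -> op-stack: [+]
  Operand 11 -> output
  See '-' (prec 1); top '+' (prec 1) >= it -> pop '+' to output
  Push '-' onto operator stack -> op-stack: [-]
  Operand 12 -> output
  End of input: pop '-' to output
Postfix result: 16 11 + 12 -

16 11 + 12 -


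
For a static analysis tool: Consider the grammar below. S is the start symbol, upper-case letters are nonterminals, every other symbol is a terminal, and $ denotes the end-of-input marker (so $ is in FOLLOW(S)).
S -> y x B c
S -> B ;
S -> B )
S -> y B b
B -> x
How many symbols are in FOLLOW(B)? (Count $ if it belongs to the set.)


S is the start symbol and does not occur in any rule body, so FOLLOW(S) = {$}.
Examining every occurrence of B in a rule body:
  S -> y x B c : B is followed by terminal 'c' -> add 'c'
  S -> B ; : B is followed by terminal ';' -> add ';'
  S -> B ) : B is followed by terminal ')' -> add ')'
  S -> y B b : B is followed by terminal 'b' -> add 'b'
  B -> x : B does not occur in the body -> contributes nothing
FOLLOW(B) = {), ;, b, c}
Count: 4

4


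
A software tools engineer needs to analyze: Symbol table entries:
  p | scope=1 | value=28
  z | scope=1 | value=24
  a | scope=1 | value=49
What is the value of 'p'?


Searching symbol table for 'p':
  p | scope=1 | value=28 <- MATCH
  z | scope=1 | value=24
  a | scope=1 | value=49
Found 'p' at scope 1 with value 28

28


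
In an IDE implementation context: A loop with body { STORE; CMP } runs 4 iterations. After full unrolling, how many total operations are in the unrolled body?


Loop body operations: STORE, CMP (2 ops per iteration)
Unrolling 4 iterations:
  Iteration 1: STORE, CMP (2 ops)
  Iteration 2: STORE, CMP (2 ops)
  Iteration 3: STORE, CMP (2 ops)
  Iteration 4: STORE, CMP (2 ops)
Total: 4 iterations * 2 ops/iter = 8 operations

8


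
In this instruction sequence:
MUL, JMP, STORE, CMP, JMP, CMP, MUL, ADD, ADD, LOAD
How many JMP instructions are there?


Scanning instruction sequence for JMP:
  Position 1: MUL
  Position 2: JMP <- MATCH
  Position 3: STORE
  Position 4: CMP
  Position 5: JMP <- MATCH
  Position 6: CMP
  Position 7: MUL
  Position 8: ADD
  Position 9: ADD
  Position 10: LOAD
Matches at positions: [2, 5]
Total JMP count: 2

2


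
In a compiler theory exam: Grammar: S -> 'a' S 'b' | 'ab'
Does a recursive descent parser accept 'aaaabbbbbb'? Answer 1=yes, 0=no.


Grammar accepts strings of the form a^n b^n (n >= 1)
Word: 'aaaabbbbbb'
Counting: 4 a's and 6 b's
Check: 4 == 6? No
Mismatch: a-count != b-count
Rejected

0


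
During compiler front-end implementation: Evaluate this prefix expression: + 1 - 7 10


Parsing prefix expression: + 1 - 7 10
Step 1: Innermost operation '- 7 10'
  7 - 10 = -3
Step 2: Outer operation '+ 1 [-3]'
  1 + -3 = -2

-2


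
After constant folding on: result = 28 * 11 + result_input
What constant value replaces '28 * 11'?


Identifying constant sub-expression:
  Original: result = 28 * 11 + result_input
  28 and 11 are both compile-time constants
  Evaluating: 28 * 11 = 308
  After folding: result = 308 + result_input

308


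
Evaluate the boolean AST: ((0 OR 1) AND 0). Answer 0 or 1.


Step 1: Evaluate inner node
  0 OR 1 = 1
Step 2: Evaluate root node
  1 AND 0 = 0

0


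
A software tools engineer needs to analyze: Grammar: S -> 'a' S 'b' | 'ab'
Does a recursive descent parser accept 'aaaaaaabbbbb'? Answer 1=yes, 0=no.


Grammar accepts strings of the form a^n b^n (n >= 1)
Word: 'aaaaaaabbbbb'
Counting: 7 a's and 5 b's
Check: 7 == 5? No
Mismatch: a-count != b-count
Rejected

0


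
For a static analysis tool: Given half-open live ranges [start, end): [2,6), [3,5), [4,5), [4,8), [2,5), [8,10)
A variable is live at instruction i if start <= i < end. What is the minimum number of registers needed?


Live ranges:
  Var0: [2, 6)
  Var1: [3, 5)
  Var2: [4, 5)
  Var3: [4, 8)
  Var4: [2, 5)
  Var5: [8, 10)
Sweep-line events (position, delta, active):
  pos=2 start -> active=1
  pos=2 start -> active=2
  pos=3 start -> active=3
  pos=4 start -> active=4
  pos=4 start -> active=5
  pos=5 end -> active=4
  pos=5 end -> active=3
  pos=5 end -> active=2
  pos=6 end -> active=1
  pos=8 end -> active=0
  pos=8 start -> active=1
  pos=10 end -> active=0
Maximum simultaneous active: 5
Minimum registers needed: 5

5


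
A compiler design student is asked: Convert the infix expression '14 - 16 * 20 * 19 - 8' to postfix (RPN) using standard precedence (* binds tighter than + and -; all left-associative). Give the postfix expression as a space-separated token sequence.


Applying the shunting-yard algorithm:
  Operand 14 -> output
  Push '-' onto operator stack -> op-stack: [-]
  Operand 16 -> output
  Push '*' onto operator stack -> op-stack: [-, *]
  Operand 20 -> output
  See '*' (prec 2); top '*' (prec 2) >= it -> pop '*' to output
  Push '*' onto operator stack -> op-stack: [-, *]
  Operand 19 -> output
  See '-' (prec 1); top '*' (prec 2) >= it -> pop '*' to output
  See '-' (prec 1); top '-' (prec 1) >= it -> pop '-' to output
  Push '-' onto operator stack -> op-stack: [-]
  Operand 8 -> output
  End of input: pop '-' to output
Postfix result: 14 16 20 * 19 * - 8 -

14 16 20 * 19 * - 8 -


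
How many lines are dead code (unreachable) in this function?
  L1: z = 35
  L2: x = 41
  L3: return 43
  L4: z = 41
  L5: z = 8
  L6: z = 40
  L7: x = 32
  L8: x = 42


Analyzing control flow:
  L1: reachable (before return)
  L2: reachable (before return)
  L3: reachable (return statement)
  L4: DEAD (after return at L3)
  L5: DEAD (after return at L3)
  L6: DEAD (after return at L3)
  L7: DEAD (after return at L3)
  L8: DEAD (after return at L3)
Return at L3, total lines = 8
Dead lines: L4 through L8
Count: 5

5


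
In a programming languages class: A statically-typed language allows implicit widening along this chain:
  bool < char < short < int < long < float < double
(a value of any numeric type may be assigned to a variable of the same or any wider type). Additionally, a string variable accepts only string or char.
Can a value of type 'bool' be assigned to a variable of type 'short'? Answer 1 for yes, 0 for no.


Target variable type: short
Source value type: bool
Numeric ranks: bool=0, short=2
Widening allowed iff rank(source) <= rank(target): 0 <= 2? Yes
Result: 1

1


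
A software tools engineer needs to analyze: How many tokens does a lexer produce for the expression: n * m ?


Scanning 'n * m'
Token 1: 'n' -> identifier
Token 2: '*' -> operator
Token 3: 'm' -> identifier
Total tokens: 3

3


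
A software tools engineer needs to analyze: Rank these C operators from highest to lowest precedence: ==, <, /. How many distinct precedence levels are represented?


Looking up precedence for each operator:
  == -> precedence 3
  < -> precedence 4
  / -> precedence 6
Sorted highest to lowest: /, <, ==
Distinct precedence values: [6, 4, 3]
Number of distinct levels: 3

3


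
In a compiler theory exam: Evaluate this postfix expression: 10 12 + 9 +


Processing tokens left to right:
Push 10, Push 12
Pop 10 and 12, compute 10 + 12 = 22, push 22
Push 9
Pop 22 and 9, compute 22 + 9 = 31, push 31
Stack result: 31

31


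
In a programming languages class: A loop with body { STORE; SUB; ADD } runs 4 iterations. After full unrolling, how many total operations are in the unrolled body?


Loop body operations: STORE, SUB, ADD (3 ops per iteration)
Unrolling 4 iterations:
  Iteration 1: STORE, SUB, ADD (3 ops)
  Iteration 2: STORE, SUB, ADD (3 ops)
  Iteration 3: STORE, SUB, ADD (3 ops)
  Iteration 4: STORE, SUB, ADD (3 ops)
Total: 4 iterations * 3 ops/iter = 12 operations

12


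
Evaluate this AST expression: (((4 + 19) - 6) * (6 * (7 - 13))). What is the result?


Expression: (((4 + 19) - 6) * (6 * (7 - 13)))
Evaluating step by step:
  4 + 19 = 23
  23 - 6 = 17
  7 - 13 = -6
  6 * -6 = -36
  17 * -36 = -612
Result: -612

-612


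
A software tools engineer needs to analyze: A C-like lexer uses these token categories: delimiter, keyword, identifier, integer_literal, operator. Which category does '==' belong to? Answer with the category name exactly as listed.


Token: '=='
Checking categories:
  identifier: no
  integer_literal: no
  operator: YES
  keyword: no
  delimiter: no
Category: operator

operator


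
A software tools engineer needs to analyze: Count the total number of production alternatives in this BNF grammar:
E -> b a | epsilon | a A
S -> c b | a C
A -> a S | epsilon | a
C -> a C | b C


Counting alternatives per rule:
  E: 3 alternative(s)
  S: 2 alternative(s)
  A: 3 alternative(s)
  C: 2 alternative(s)
Sum: 3 + 2 + 3 + 2 = 10

10


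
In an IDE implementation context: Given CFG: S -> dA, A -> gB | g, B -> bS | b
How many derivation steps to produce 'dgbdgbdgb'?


Grammar: S -> dA, A -> gB | g, B -> bS | b
Deriving 'dgbdgbdgb':
Step 1: S -> dA => dA
Step 2: A -> gB => dgB
Step 3: B -> bS => dgbS
Step 4: S -> dA => dgbdA
Step 5: A -> gB => dgbdgB
Step 6: B -> bS => dgbdgbS
Step 7: S -> dA => dgbdgbdA
Step 8: A -> gB => dgbdgbdgB
Step 9: B -> b => dgbdgbdgb
Total derivation steps: 9

9


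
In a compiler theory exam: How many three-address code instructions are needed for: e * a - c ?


Expression: e * a - c
Generating three-address code (respecting * over +/- precedence):
  Instruction 1: t1 = e * a
  Instruction 2: t2 = t1 - c
Total instructions: 2

2


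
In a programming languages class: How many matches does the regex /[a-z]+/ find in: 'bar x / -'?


Pattern: /[a-z]+/ (identifiers)
Input: 'bar x / -'
Scanning for matches:
  Match 1: 'bar'
  Match 2: 'x'
Total matches: 2

2


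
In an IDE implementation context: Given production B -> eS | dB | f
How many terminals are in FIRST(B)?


Production: B -> eS | dB | f
Examining each alternative for leading terminals:
  B -> eS : first terminal = 'e'
  B -> dB : first terminal = 'd'
  B -> f : first terminal = 'f'
FIRST(B) = {d, e, f}
Count: 3

3


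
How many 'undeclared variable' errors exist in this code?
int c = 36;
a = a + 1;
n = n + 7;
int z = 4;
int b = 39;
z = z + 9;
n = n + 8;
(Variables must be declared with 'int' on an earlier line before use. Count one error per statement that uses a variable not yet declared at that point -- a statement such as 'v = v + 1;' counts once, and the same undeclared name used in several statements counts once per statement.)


Scanning code line by line:
  Line 1: declare 'c' -> declared = ['c']
  Line 2: use 'a' -> ERROR (undeclared)
  Line 3: use 'n' -> ERROR (undeclared)
  Line 4: declare 'z' -> declared = ['c', 'z']
  Line 5: declare 'b' -> declared = ['b', 'c', 'z']
  Line 6: use 'z' -> OK (declared)
  Line 7: use 'n' -> ERROR (undeclared)
Total undeclared variable errors: 3

3


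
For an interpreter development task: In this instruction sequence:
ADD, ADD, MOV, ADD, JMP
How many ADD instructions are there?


Scanning instruction sequence for ADD:
  Position 1: ADD <- MATCH
  Position 2: ADD <- MATCH
  Position 3: MOV
  Position 4: ADD <- MATCH
  Position 5: JMP
Matches at positions: [1, 2, 4]
Total ADD count: 3

3


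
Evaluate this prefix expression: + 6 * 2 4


Parsing prefix expression: + 6 * 2 4
Step 1: Innermost operation '* 2 4'
  2 * 4 = 8
Step 2: Outer operation '+ 6 [8]'
  6 + 8 = 14

14


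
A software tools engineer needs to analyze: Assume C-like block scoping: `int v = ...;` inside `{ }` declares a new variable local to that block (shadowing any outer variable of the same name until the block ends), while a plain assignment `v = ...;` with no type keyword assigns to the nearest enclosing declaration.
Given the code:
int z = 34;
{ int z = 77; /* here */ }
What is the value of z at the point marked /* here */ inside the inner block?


Analyzing scoping rules:
Outer scope: declares z = 34
Inner block: 'int z = 77;' declares a NEW z that shadows the outer one
Inside the block the inner declaration is in scope -> 77
Result: 77

77


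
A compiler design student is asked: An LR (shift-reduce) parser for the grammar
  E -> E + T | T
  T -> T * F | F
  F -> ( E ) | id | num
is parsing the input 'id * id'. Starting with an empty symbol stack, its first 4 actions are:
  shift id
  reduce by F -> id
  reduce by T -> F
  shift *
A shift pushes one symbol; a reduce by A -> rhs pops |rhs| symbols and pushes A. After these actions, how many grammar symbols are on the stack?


Tracking the symbol stack through each action:
  Action 1: shift 'id' : push -> stack = [id] (size 1)
  Action 2: reduce by F -> id : pop 1, push F -> stack = [F] (size 1)
  Action 3: reduce by T -> F : pop 1, push T -> stack = [T] (size 1)
  Action 4: shift '*' : push -> stack = [T, *] (size 2)
Final stack size: 2

2


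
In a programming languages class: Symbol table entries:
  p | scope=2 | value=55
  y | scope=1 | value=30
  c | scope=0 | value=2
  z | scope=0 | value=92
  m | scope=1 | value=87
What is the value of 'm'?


Searching symbol table for 'm':
  p | scope=2 | value=55
  y | scope=1 | value=30
  c | scope=0 | value=2
  z | scope=0 | value=92
  m | scope=1 | value=87 <- MATCH
Found 'm' at scope 1 with value 87

87


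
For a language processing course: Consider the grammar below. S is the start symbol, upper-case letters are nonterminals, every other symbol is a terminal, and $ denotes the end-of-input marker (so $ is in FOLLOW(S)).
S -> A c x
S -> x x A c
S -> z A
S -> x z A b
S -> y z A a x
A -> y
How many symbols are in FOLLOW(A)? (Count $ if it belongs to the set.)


S is the start symbol and does not occur in any rule body, so FOLLOW(S) = {$}.
Examining every occurrence of A in a rule body:
  S -> A c x : A is followed by terminal 'c' -> add 'c'
  S -> x x A c : A is followed by terminal 'c' -> add 'c' (already in the set)
  S -> z A : A is at the right end -> add FOLLOW(S) = {$}
  S -> x z A b : A is followed by terminal 'b' -> add 'b'
  S -> y z A a x : A is followed by terminal 'a' -> add 'a'
  A -> y : A does not occur in the body -> contributes nothing
FOLLOW(A) = {a, b, c, $}
Count: 4

4


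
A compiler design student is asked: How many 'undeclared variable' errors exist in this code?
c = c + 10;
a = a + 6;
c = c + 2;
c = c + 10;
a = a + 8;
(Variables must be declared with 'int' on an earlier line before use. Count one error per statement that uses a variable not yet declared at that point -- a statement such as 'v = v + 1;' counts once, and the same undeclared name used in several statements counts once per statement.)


Scanning code line by line:
  Line 1: use 'c' -> ERROR (undeclared)
  Line 2: use 'a' -> ERROR (undeclared)
  Line 3: use 'c' -> ERROR (undeclared)
  Line 4: use 'c' -> ERROR (undeclared)
  Line 5: use 'a' -> ERROR (undeclared)
Total undeclared variable errors: 5

5


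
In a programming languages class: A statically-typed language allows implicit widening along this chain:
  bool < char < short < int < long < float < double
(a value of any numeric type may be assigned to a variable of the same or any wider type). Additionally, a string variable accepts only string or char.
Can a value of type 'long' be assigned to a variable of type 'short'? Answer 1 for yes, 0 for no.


Target variable type: short
Source value type: long
Numeric ranks: long=4, short=2
Widening allowed iff rank(source) <= rank(target): 4 <= 2? No
Result: 0

0


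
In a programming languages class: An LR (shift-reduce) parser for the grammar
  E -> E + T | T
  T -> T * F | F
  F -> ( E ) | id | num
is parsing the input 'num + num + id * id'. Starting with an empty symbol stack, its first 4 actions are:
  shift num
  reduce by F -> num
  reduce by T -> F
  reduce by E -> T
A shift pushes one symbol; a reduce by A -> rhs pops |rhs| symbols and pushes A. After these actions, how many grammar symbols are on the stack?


Tracking the symbol stack through each action:
  Action 1: shift 'num' : push -> stack = [num] (size 1)
  Action 2: reduce by F -> num : pop 1, push F -> stack = [F] (size 1)
  Action 3: reduce by T -> F : pop 1, push T -> stack = [T] (size 1)
  Action 4: reduce by E -> T : pop 1, push E -> stack = [E] (size 1)
Final stack size: 1

1


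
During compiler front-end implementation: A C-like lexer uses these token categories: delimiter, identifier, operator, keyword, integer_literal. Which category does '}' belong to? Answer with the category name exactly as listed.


Token: '}'
Checking categories:
  identifier: no
  integer_literal: no
  operator: no
  keyword: no
  delimiter: YES
Category: delimiter

delimiter


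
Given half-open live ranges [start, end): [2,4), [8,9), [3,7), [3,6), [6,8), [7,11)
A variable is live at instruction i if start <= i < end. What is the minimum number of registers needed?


Live ranges:
  Var0: [2, 4)
  Var1: [8, 9)
  Var2: [3, 7)
  Var3: [3, 6)
  Var4: [6, 8)
  Var5: [7, 11)
Sweep-line events (position, delta, active):
  pos=2 start -> active=1
  pos=3 start -> active=2
  pos=3 start -> active=3
  pos=4 end -> active=2
  pos=6 end -> active=1
  pos=6 start -> active=2
  pos=7 end -> active=1
  pos=7 start -> active=2
  pos=8 end -> active=1
  pos=8 start -> active=2
  pos=9 end -> active=1
  pos=11 end -> active=0
Maximum simultaneous active: 3
Minimum registers needed: 3

3


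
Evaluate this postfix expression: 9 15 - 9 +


Processing tokens left to right:
Push 9, Push 15
Pop 9 and 15, compute 9 - 15 = -6, push -6
Push 9
Pop -6 and 9, compute -6 + 9 = 3, push 3
Stack result: 3

3


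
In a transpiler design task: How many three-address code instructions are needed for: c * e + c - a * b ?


Expression: c * e + c - a * b
Generating three-address code (respecting * over +/- precedence):
  Instruction 1: t1 = c * e
  Instruction 2: t2 = a * b
  Instruction 3: t3 = t1 + c
  Instruction 4: t4 = t3 - t2
Total instructions: 4

4


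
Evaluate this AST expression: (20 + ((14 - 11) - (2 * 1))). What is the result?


Expression: (20 + ((14 - 11) - (2 * 1)))
Evaluating step by step:
  14 - 11 = 3
  2 * 1 = 2
  3 - 2 = 1
  20 + 1 = 21
Result: 21

21


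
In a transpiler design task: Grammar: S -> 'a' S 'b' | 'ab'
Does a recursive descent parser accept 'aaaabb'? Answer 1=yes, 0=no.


Grammar accepts strings of the form a^n b^n (n >= 1)
Word: 'aaaabb'
Counting: 4 a's and 2 b's
Check: 4 == 2? No
Mismatch: a-count != b-count
Rejected

0


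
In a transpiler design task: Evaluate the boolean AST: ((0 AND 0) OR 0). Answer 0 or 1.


Step 1: Evaluate inner node
  0 AND 0 = 0
Step 2: Evaluate root node
  0 OR 0 = 0

0


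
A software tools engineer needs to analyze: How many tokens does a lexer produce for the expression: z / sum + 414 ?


Scanning 'z / sum + 414'
Token 1: 'z' -> identifier
Token 2: '/' -> operator
Token 3: 'sum' -> identifier
Token 4: '+' -> operator
Token 5: '414' -> integer_literal
Total tokens: 5

5


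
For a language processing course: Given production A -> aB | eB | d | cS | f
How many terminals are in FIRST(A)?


Production: A -> aB | eB | d | cS | f
Examining each alternative for leading terminals:
  A -> aB : first terminal = 'a'
  A -> eB : first terminal = 'e'
  A -> d : first terminal = 'd'
  A -> cS : first terminal = 'c'
  A -> f : first terminal = 'f'
FIRST(A) = {a, c, d, e, f}
Count: 5

5


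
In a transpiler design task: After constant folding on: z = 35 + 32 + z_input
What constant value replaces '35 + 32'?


Identifying constant sub-expression:
  Original: z = 35 + 32 + z_input
  35 and 32 are both compile-time constants
  Evaluating: 35 + 32 = 67
  After folding: z = 67 + z_input

67


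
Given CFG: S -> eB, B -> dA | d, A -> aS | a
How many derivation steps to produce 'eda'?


Grammar: S -> eB, B -> dA | d, A -> aS | a
Deriving 'eda':
Step 1: S -> eB => eB
Step 2: B -> dA => edA
Step 3: A -> a => eda
Total derivation steps: 3

3


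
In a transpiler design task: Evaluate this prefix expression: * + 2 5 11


Parsing prefix expression: * + 2 5 11
Step 1: Innermost operation '+ 2 5'
  2 + 5 = 7
Step 2: Outer operation '* [7] 11'
  7 * 11 = 77

77


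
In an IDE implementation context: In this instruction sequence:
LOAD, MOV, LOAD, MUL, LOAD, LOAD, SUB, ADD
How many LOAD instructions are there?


Scanning instruction sequence for LOAD:
  Position 1: LOAD <- MATCH
  Position 2: MOV
  Position 3: LOAD <- MATCH
  Position 4: MUL
  Position 5: LOAD <- MATCH
  Position 6: LOAD <- MATCH
  Position 7: SUB
  Position 8: ADD
Matches at positions: [1, 3, 5, 6]
Total LOAD count: 4

4


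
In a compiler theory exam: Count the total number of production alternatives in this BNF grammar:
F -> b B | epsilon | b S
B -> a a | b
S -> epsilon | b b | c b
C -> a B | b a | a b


Counting alternatives per rule:
  F: 3 alternative(s)
  B: 2 alternative(s)
  S: 3 alternative(s)
  C: 3 alternative(s)
Sum: 3 + 2 + 3 + 3 = 11

11


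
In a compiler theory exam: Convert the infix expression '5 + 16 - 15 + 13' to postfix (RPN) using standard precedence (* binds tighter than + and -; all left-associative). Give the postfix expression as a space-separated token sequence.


Applying the shunting-yard algorithm:
  Operand 5 -> output
  Push '+' onto operator stack -> op-stack: [+]
  Operand 16 -> output
  See '-' (prec 1); top '+' (prec 1) >= it -> pop '+' to output
  Push '-' onto operator stack -> op-stack: [-]
  Operand 15 -> output
  See '+' (prec 1); top '-' (prec 1) >= it -> pop '-' to output
  Push '+' onto operator stack -> op-stack: [+]
  Operand 13 -> output
  End of input: pop '+' to output
Postfix result: 5 16 + 15 - 13 +

5 16 + 15 - 13 +


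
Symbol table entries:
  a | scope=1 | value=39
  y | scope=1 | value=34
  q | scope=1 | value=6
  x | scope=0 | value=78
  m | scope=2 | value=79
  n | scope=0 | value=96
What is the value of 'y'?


Searching symbol table for 'y':
  a | scope=1 | value=39
  y | scope=1 | value=34 <- MATCH
  q | scope=1 | value=6
  x | scope=0 | value=78
  m | scope=2 | value=79
  n | scope=0 | value=96
Found 'y' at scope 1 with value 34

34


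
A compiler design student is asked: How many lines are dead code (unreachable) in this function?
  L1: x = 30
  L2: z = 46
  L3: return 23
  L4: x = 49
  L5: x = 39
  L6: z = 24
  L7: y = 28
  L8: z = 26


Analyzing control flow:
  L1: reachable (before return)
  L2: reachable (before return)
  L3: reachable (return statement)
  L4: DEAD (after return at L3)
  L5: DEAD (after return at L3)
  L6: DEAD (after return at L3)
  L7: DEAD (after return at L3)
  L8: DEAD (after return at L3)
Return at L3, total lines = 8
Dead lines: L4 through L8
Count: 5

5


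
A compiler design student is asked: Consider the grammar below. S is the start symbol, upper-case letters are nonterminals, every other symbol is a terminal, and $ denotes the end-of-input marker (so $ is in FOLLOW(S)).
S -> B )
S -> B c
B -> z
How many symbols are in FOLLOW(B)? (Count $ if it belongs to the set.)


S is the start symbol and does not occur in any rule body, so FOLLOW(S) = {$}.
Examining every occurrence of B in a rule body:
  S -> B ) : B is followed by terminal ')' -> add ')'
  S -> B c : B is followed by terminal 'c' -> add 'c'
  B -> z : B does not occur in the body -> contributes nothing
FOLLOW(B) = {), c}
Count: 2

2


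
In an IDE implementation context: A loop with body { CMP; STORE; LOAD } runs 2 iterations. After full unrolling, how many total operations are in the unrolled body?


Loop body operations: CMP, STORE, LOAD (3 ops per iteration)
Unrolling 2 iterations:
  Iteration 1: CMP, STORE, LOAD (3 ops)
  Iteration 2: CMP, STORE, LOAD (3 ops)
Total: 2 iterations * 3 ops/iter = 6 operations

6


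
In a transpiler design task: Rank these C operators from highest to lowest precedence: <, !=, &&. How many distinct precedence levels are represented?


Looking up precedence for each operator:
  < -> precedence 4
  != -> precedence 3
  && -> precedence 2
Sorted highest to lowest: <, !=, &&
Distinct precedence values: [4, 3, 2]
Number of distinct levels: 3

3


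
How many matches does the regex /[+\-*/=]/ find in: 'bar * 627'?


Pattern: /[+\-*/=]/ (operators)
Input: 'bar * 627'
Scanning for matches:
  Match 1: '*'
Total matches: 1

1


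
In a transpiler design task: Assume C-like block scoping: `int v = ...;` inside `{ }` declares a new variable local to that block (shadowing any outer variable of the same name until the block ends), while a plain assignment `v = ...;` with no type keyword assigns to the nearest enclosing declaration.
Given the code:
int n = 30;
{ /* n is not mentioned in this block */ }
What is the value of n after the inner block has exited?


Analyzing scoping rules:
Outer scope: declares n = 30
Inner block: n is neither redeclared nor assigned -> unchanged
After the block -> 30
Result: 30

30


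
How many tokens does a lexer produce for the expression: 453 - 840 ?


Scanning '453 - 840'
Token 1: '453' -> integer_literal
Token 2: '-' -> operator
Token 3: '840' -> integer_literal
Total tokens: 3

3


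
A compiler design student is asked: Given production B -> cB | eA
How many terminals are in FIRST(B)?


Production: B -> cB | eA
Examining each alternative for leading terminals:
  B -> cB : first terminal = 'c'
  B -> eA : first terminal = 'e'
FIRST(B) = {c, e}
Count: 2

2


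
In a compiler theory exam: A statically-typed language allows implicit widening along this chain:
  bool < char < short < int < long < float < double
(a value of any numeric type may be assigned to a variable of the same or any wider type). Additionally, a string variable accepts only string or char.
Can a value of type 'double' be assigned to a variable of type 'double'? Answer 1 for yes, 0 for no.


Target variable type: double
Source value type: double
Numeric ranks: double=6, double=6
Widening allowed iff rank(source) <= rank(target): 6 <= 6? Yes
Result: 1

1


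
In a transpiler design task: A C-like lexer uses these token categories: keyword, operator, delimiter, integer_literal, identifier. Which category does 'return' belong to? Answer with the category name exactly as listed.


Token: 'return'
Checking categories:
  identifier: no
  integer_literal: no
  operator: no
  keyword: YES
  delimiter: no
Category: keyword

keyword


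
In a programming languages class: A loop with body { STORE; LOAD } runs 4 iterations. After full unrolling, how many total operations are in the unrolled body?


Loop body operations: STORE, LOAD (2 ops per iteration)
Unrolling 4 iterations:
  Iteration 1: STORE, LOAD (2 ops)
  Iteration 2: STORE, LOAD (2 ops)
  Iteration 3: STORE, LOAD (2 ops)
  Iteration 4: STORE, LOAD (2 ops)
Total: 4 iterations * 2 ops/iter = 8 operations

8


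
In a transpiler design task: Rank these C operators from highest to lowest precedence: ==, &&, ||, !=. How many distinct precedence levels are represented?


Looking up precedence for each operator:
  == -> precedence 3
  && -> precedence 2
  || -> precedence 1
  != -> precedence 3
Sorted highest to lowest: ==, !=, &&, ||
Distinct precedence values: [3, 2, 1]
Number of distinct levels: 3

3


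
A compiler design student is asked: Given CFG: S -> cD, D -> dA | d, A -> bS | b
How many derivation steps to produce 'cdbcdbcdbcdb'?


Grammar: S -> cD, D -> dA | d, A -> bS | b
Deriving 'cdbcdbcdbcdb':
Step 1: S -> cD => cD
Step 2: D -> dA => cdA
Step 3: A -> bS => cdbS
Step 4: S -> cD => cdbcD
Step 5: D -> dA => cdbcdA
Step 6: A -> bS => cdbcdbS
Step 7: S -> cD => cdbcdbcD
Step 8: D -> dA => cdbcdbcdA
Step 9: A -> bS => cdbcdbcdbS
Step 10: S -> cD => cdbcdbcdbcD
Step 11: D -> dA => cdbcdbcdbcdA
Step 12: A -> b => cdbcdbcdbcdb
Total derivation steps: 12

12


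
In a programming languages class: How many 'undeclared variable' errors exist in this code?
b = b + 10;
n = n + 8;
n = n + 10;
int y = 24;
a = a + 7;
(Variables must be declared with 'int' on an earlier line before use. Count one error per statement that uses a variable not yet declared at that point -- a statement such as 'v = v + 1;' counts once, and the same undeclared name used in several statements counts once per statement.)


Scanning code line by line:
  Line 1: use 'b' -> ERROR (undeclared)
  Line 2: use 'n' -> ERROR (undeclared)
  Line 3: use 'n' -> ERROR (undeclared)
  Line 4: declare 'y' -> declared = ['y']
  Line 5: use 'a' -> ERROR (undeclared)
Total undeclared variable errors: 4

4


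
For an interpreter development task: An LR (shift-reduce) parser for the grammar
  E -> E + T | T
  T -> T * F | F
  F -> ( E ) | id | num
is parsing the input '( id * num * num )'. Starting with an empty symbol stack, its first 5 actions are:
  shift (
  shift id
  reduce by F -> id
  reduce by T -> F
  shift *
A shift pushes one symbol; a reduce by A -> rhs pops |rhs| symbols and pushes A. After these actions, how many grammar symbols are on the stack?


Tracking the symbol stack through each action:
  Action 1: shift '(' : push -> stack = [(] (size 1)
  Action 2: shift 'id' : push -> stack = [(, id] (size 2)
  Action 3: reduce by F -> id : pop 1, push F -> stack = [(, F] (size 2)
  Action 4: reduce by T -> F : pop 1, push T -> stack = [(, T] (size 2)
  Action 5: shift '*' : push -> stack = [(, T, *] (size 3)
Final stack size: 3

3


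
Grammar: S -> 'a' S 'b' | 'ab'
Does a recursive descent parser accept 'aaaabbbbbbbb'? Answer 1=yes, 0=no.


Grammar accepts strings of the form a^n b^n (n >= 1)
Word: 'aaaabbbbbbbb'
Counting: 4 a's and 8 b's
Check: 4 == 8? No
Mismatch: a-count != b-count
Rejected

0


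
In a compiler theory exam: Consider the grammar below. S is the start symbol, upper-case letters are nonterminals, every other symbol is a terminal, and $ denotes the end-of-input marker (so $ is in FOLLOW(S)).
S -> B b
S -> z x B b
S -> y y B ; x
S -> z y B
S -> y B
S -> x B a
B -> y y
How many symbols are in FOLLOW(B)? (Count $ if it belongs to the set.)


S is the start symbol and does not occur in any rule body, so FOLLOW(S) = {$}.
Examining every occurrence of B in a rule body:
  S -> B b : B is followed by terminal 'b' -> add 'b'
  S -> z x B b : B is followed by terminal 'b' -> add 'b' (already in the set)
  S -> y y B ; x : B is followed by terminal ';' -> add ';'
  S -> z y B : B is at the right end -> add FOLLOW(S) = {$}
  S -> y B : B is at the right end -> add FOLLOW(S) = {$} (already in the set)
  S -> x B a : B is followed by terminal 'a' -> add 'a'
  B -> y y : B does not occur in the body -> contributes nothing
FOLLOW(B) = {;, a, b, $}
Count: 4

4


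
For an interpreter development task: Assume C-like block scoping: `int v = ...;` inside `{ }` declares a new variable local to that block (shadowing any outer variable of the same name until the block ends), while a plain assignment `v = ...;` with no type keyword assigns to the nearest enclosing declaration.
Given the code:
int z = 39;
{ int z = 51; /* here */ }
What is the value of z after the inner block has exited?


Analyzing scoping rules:
Outer scope: declares z = 39
Inner block: 'int z = 51;' declares a NEW z that shadows the outer one
When the block exits the inner z goes out of scope; the outer z was never modified -> 39
Result: 39

39


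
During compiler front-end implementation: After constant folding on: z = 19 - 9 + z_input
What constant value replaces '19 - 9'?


Identifying constant sub-expression:
  Original: z = 19 - 9 + z_input
  19 and 9 are both compile-time constants
  Evaluating: 19 - 9 = 10
  After folding: z = 10 + z_input

10


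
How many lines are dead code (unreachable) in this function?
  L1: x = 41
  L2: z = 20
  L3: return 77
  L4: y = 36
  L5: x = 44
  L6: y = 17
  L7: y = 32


Analyzing control flow:
  L1: reachable (before return)
  L2: reachable (before return)
  L3: reachable (return statement)
  L4: DEAD (after return at L3)
  L5: DEAD (after return at L3)
  L6: DEAD (after return at L3)
  L7: DEAD (after return at L3)
Return at L3, total lines = 7
Dead lines: L4 through L7
Count: 4

4


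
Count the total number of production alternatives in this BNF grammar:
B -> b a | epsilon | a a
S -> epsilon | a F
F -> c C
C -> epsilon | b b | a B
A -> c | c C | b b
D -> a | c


Counting alternatives per rule:
  B: 3 alternative(s)
  S: 2 alternative(s)
  F: 1 alternative(s)
  C: 3 alternative(s)
  A: 3 alternative(s)
  D: 2 alternative(s)
Sum: 3 + 2 + 1 + 3 + 3 + 2 = 14

14


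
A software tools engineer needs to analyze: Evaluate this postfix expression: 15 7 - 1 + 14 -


Processing tokens left to right:
Push 15, Push 7
Pop 15 and 7, compute 15 - 7 = 8, push 8
Push 1
Pop 8 and 1, compute 8 + 1 = 9, push 9
Push 14
Pop 9 and 14, compute 9 - 14 = -5, push -5
Stack result: -5

-5


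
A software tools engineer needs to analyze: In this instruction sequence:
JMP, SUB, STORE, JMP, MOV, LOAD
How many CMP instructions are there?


Scanning instruction sequence for CMP:
  Position 1: JMP
  Position 2: SUB
  Position 3: STORE
  Position 4: JMP
  Position 5: MOV
  Position 6: LOAD
Matches at positions: []
Total CMP count: 0

0


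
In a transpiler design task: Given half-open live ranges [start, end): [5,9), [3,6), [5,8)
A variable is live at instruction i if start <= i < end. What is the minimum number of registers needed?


Live ranges:
  Var0: [5, 9)
  Var1: [3, 6)
  Var2: [5, 8)
Sweep-line events (position, delta, active):
  pos=3 start -> active=1
  pos=5 start -> active=2
  pos=5 start -> active=3
  pos=6 end -> active=2
  pos=8 end -> active=1
  pos=9 end -> active=0
Maximum simultaneous active: 3
Minimum registers needed: 3

3


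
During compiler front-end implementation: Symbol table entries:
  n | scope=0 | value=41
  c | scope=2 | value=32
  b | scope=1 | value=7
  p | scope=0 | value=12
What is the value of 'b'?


Searching symbol table for 'b':
  n | scope=0 | value=41
  c | scope=2 | value=32
  b | scope=1 | value=7 <- MATCH
  p | scope=0 | value=12
Found 'b' at scope 1 with value 7

7
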